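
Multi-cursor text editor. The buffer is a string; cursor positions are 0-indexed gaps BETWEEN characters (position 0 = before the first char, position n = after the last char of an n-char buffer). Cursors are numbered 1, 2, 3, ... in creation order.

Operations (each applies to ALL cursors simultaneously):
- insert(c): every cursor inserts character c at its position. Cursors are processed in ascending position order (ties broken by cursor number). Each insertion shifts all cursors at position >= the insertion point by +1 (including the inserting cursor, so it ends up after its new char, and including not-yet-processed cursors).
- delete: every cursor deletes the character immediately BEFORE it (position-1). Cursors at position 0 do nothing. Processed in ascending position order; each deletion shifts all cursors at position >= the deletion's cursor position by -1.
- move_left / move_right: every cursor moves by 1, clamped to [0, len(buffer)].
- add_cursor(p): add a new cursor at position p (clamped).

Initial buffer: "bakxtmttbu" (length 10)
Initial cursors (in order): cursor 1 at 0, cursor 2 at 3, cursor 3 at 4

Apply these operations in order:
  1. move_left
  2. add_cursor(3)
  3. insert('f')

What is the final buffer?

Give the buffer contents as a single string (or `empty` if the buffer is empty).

After op 1 (move_left): buffer="bakxtmttbu" (len 10), cursors c1@0 c2@2 c3@3, authorship ..........
After op 2 (add_cursor(3)): buffer="bakxtmttbu" (len 10), cursors c1@0 c2@2 c3@3 c4@3, authorship ..........
After op 3 (insert('f')): buffer="fbafkffxtmttbu" (len 14), cursors c1@1 c2@4 c3@7 c4@7, authorship 1..2.34.......

Answer: fbafkffxtmttbu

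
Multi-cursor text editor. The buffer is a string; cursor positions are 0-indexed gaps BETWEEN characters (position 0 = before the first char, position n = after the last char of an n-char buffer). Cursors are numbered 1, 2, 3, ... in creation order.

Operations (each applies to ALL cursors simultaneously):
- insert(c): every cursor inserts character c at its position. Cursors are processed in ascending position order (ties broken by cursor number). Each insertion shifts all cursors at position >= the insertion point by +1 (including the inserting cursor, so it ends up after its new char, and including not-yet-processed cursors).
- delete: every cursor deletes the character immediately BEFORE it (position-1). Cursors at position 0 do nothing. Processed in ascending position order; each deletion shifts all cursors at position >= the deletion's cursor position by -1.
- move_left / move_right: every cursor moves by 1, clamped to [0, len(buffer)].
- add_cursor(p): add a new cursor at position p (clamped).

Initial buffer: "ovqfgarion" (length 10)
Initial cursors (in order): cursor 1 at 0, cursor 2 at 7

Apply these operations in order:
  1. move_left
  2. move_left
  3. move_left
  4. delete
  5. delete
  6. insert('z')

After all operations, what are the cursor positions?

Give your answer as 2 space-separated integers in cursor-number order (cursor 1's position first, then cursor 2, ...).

After op 1 (move_left): buffer="ovqfgarion" (len 10), cursors c1@0 c2@6, authorship ..........
After op 2 (move_left): buffer="ovqfgarion" (len 10), cursors c1@0 c2@5, authorship ..........
After op 3 (move_left): buffer="ovqfgarion" (len 10), cursors c1@0 c2@4, authorship ..........
After op 4 (delete): buffer="ovqgarion" (len 9), cursors c1@0 c2@3, authorship .........
After op 5 (delete): buffer="ovgarion" (len 8), cursors c1@0 c2@2, authorship ........
After op 6 (insert('z')): buffer="zovzgarion" (len 10), cursors c1@1 c2@4, authorship 1..2......

Answer: 1 4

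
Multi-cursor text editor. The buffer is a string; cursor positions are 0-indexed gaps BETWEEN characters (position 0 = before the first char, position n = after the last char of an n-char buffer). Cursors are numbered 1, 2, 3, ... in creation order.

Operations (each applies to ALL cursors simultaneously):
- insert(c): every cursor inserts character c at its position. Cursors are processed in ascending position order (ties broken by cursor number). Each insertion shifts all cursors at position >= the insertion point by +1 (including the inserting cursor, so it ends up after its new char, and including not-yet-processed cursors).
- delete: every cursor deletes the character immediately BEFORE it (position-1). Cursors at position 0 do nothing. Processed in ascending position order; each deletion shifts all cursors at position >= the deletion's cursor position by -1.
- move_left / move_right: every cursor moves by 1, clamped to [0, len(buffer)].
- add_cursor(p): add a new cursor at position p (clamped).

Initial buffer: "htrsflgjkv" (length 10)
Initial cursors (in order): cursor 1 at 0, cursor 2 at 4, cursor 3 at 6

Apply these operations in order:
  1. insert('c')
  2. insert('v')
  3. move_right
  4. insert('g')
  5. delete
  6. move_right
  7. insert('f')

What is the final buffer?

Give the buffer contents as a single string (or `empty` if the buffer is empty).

After op 1 (insert('c')): buffer="chtrscflcgjkv" (len 13), cursors c1@1 c2@6 c3@9, authorship 1....2..3....
After op 2 (insert('v')): buffer="cvhtrscvflcvgjkv" (len 16), cursors c1@2 c2@8 c3@12, authorship 11....22..33....
After op 3 (move_right): buffer="cvhtrscvflcvgjkv" (len 16), cursors c1@3 c2@9 c3@13, authorship 11....22..33....
After op 4 (insert('g')): buffer="cvhgtrscvfglcvggjkv" (len 19), cursors c1@4 c2@11 c3@16, authorship 11.1...22.2.33.3...
After op 5 (delete): buffer="cvhtrscvflcvgjkv" (len 16), cursors c1@3 c2@9 c3@13, authorship 11....22..33....
After op 6 (move_right): buffer="cvhtrscvflcvgjkv" (len 16), cursors c1@4 c2@10 c3@14, authorship 11....22..33....
After op 7 (insert('f')): buffer="cvhtfrscvflfcvgjfkv" (len 19), cursors c1@5 c2@12 c3@17, authorship 11..1..22..233..3..

Answer: cvhtfrscvflfcvgjfkv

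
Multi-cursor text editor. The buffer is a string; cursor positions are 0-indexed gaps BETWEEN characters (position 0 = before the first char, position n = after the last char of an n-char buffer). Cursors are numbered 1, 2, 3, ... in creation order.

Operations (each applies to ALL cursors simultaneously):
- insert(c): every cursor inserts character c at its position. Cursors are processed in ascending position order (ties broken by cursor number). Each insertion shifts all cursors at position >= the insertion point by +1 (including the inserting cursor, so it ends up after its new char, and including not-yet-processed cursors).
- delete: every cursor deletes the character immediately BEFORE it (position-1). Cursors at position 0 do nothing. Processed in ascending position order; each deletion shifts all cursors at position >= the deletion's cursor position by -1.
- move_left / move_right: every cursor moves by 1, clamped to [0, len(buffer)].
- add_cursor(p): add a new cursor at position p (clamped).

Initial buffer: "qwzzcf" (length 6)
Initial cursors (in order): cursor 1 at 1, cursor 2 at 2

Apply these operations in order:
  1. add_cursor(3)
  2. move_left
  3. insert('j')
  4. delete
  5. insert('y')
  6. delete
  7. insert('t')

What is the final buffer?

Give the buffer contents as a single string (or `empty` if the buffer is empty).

Answer: tqtwtzzcf

Derivation:
After op 1 (add_cursor(3)): buffer="qwzzcf" (len 6), cursors c1@1 c2@2 c3@3, authorship ......
After op 2 (move_left): buffer="qwzzcf" (len 6), cursors c1@0 c2@1 c3@2, authorship ......
After op 3 (insert('j')): buffer="jqjwjzzcf" (len 9), cursors c1@1 c2@3 c3@5, authorship 1.2.3....
After op 4 (delete): buffer="qwzzcf" (len 6), cursors c1@0 c2@1 c3@2, authorship ......
After op 5 (insert('y')): buffer="yqywyzzcf" (len 9), cursors c1@1 c2@3 c3@5, authorship 1.2.3....
After op 6 (delete): buffer="qwzzcf" (len 6), cursors c1@0 c2@1 c3@2, authorship ......
After op 7 (insert('t')): buffer="tqtwtzzcf" (len 9), cursors c1@1 c2@3 c3@5, authorship 1.2.3....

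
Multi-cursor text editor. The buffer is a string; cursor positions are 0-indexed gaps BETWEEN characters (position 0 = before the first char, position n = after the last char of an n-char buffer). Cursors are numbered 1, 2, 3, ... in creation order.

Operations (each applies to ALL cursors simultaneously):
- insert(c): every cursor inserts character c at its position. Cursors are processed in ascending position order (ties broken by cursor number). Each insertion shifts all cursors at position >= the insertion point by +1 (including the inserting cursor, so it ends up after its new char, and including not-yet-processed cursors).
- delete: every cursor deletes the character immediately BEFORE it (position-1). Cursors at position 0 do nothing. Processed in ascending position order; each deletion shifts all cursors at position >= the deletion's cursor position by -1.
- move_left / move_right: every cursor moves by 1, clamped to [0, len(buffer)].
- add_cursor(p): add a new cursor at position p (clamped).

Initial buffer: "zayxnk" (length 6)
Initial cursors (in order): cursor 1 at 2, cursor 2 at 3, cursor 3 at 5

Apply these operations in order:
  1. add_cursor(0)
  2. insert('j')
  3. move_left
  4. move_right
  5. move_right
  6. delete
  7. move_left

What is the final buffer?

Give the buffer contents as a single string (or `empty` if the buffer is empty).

Answer: jajjnj

Derivation:
After op 1 (add_cursor(0)): buffer="zayxnk" (len 6), cursors c4@0 c1@2 c2@3 c3@5, authorship ......
After op 2 (insert('j')): buffer="jzajyjxnjk" (len 10), cursors c4@1 c1@4 c2@6 c3@9, authorship 4..1.2..3.
After op 3 (move_left): buffer="jzajyjxnjk" (len 10), cursors c4@0 c1@3 c2@5 c3@8, authorship 4..1.2..3.
After op 4 (move_right): buffer="jzajyjxnjk" (len 10), cursors c4@1 c1@4 c2@6 c3@9, authorship 4..1.2..3.
After op 5 (move_right): buffer="jzajyjxnjk" (len 10), cursors c4@2 c1@5 c2@7 c3@10, authorship 4..1.2..3.
After op 6 (delete): buffer="jajjnj" (len 6), cursors c4@1 c1@3 c2@4 c3@6, authorship 4.12.3
After op 7 (move_left): buffer="jajjnj" (len 6), cursors c4@0 c1@2 c2@3 c3@5, authorship 4.12.3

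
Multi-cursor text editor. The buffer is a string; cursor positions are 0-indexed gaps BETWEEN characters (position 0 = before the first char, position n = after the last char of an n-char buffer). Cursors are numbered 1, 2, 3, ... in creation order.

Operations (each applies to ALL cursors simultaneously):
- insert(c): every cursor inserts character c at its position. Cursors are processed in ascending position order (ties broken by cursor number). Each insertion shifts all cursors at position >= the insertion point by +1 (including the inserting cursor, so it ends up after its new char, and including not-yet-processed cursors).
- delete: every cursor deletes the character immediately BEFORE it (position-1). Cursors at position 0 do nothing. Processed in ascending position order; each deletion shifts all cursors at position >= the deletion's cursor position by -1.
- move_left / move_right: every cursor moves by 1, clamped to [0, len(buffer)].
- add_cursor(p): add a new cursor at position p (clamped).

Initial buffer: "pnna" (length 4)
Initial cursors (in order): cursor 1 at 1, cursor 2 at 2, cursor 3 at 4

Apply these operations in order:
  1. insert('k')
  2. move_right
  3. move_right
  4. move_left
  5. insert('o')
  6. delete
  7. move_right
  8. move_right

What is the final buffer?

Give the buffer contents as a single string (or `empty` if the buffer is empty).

After op 1 (insert('k')): buffer="pknknak" (len 7), cursors c1@2 c2@4 c3@7, authorship .1.2..3
After op 2 (move_right): buffer="pknknak" (len 7), cursors c1@3 c2@5 c3@7, authorship .1.2..3
After op 3 (move_right): buffer="pknknak" (len 7), cursors c1@4 c2@6 c3@7, authorship .1.2..3
After op 4 (move_left): buffer="pknknak" (len 7), cursors c1@3 c2@5 c3@6, authorship .1.2..3
After op 5 (insert('o')): buffer="pknoknoaok" (len 10), cursors c1@4 c2@7 c3@9, authorship .1.12.2.33
After op 6 (delete): buffer="pknknak" (len 7), cursors c1@3 c2@5 c3@6, authorship .1.2..3
After op 7 (move_right): buffer="pknknak" (len 7), cursors c1@4 c2@6 c3@7, authorship .1.2..3
After op 8 (move_right): buffer="pknknak" (len 7), cursors c1@5 c2@7 c3@7, authorship .1.2..3

Answer: pknknak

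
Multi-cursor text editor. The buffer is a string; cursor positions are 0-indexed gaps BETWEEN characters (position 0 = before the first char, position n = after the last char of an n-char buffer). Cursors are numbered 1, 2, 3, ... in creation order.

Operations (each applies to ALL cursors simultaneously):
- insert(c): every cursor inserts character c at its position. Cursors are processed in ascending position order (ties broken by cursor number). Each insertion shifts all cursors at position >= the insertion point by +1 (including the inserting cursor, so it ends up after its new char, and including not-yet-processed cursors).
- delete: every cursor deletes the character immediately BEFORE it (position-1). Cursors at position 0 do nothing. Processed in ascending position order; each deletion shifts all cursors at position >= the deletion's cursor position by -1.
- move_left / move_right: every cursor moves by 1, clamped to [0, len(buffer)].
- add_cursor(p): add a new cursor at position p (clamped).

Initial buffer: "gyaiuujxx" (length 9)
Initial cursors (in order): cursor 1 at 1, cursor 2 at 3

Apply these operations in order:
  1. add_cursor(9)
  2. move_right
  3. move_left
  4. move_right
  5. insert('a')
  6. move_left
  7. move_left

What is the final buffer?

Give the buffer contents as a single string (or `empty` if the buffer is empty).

After op 1 (add_cursor(9)): buffer="gyaiuujxx" (len 9), cursors c1@1 c2@3 c3@9, authorship .........
After op 2 (move_right): buffer="gyaiuujxx" (len 9), cursors c1@2 c2@4 c3@9, authorship .........
After op 3 (move_left): buffer="gyaiuujxx" (len 9), cursors c1@1 c2@3 c3@8, authorship .........
After op 4 (move_right): buffer="gyaiuujxx" (len 9), cursors c1@2 c2@4 c3@9, authorship .........
After op 5 (insert('a')): buffer="gyaaiauujxxa" (len 12), cursors c1@3 c2@6 c3@12, authorship ..1..2.....3
After op 6 (move_left): buffer="gyaaiauujxxa" (len 12), cursors c1@2 c2@5 c3@11, authorship ..1..2.....3
After op 7 (move_left): buffer="gyaaiauujxxa" (len 12), cursors c1@1 c2@4 c3@10, authorship ..1..2.....3

Answer: gyaaiauujxxa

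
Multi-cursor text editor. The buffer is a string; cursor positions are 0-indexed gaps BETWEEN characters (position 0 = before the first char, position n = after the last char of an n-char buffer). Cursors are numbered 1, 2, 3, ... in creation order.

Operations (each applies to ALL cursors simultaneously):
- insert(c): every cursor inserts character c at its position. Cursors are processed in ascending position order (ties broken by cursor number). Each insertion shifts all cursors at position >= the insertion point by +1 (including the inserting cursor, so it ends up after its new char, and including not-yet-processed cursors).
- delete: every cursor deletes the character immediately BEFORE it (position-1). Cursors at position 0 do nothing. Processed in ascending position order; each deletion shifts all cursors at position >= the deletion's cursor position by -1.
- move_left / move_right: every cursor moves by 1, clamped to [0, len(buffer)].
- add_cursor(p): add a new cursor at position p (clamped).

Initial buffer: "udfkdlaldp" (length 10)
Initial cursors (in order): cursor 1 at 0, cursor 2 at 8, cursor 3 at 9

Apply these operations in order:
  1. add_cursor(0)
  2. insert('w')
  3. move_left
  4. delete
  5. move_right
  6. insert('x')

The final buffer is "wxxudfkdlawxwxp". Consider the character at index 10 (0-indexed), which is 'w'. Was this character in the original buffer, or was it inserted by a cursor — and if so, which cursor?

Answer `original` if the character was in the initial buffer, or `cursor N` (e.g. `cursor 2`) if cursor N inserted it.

After op 1 (add_cursor(0)): buffer="udfkdlaldp" (len 10), cursors c1@0 c4@0 c2@8 c3@9, authorship ..........
After op 2 (insert('w')): buffer="wwudfkdlalwdwp" (len 14), cursors c1@2 c4@2 c2@11 c3@13, authorship 14........2.3.
After op 3 (move_left): buffer="wwudfkdlalwdwp" (len 14), cursors c1@1 c4@1 c2@10 c3@12, authorship 14........2.3.
After op 4 (delete): buffer="wudfkdlawwp" (len 11), cursors c1@0 c4@0 c2@8 c3@9, authorship 4.......23.
After op 5 (move_right): buffer="wudfkdlawwp" (len 11), cursors c1@1 c4@1 c2@9 c3@10, authorship 4.......23.
After op 6 (insert('x')): buffer="wxxudfkdlawxwxp" (len 15), cursors c1@3 c4@3 c2@12 c3@14, authorship 414.......2233.
Authorship (.=original, N=cursor N): 4 1 4 . . . . . . . 2 2 3 3 .
Index 10: author = 2

Answer: cursor 2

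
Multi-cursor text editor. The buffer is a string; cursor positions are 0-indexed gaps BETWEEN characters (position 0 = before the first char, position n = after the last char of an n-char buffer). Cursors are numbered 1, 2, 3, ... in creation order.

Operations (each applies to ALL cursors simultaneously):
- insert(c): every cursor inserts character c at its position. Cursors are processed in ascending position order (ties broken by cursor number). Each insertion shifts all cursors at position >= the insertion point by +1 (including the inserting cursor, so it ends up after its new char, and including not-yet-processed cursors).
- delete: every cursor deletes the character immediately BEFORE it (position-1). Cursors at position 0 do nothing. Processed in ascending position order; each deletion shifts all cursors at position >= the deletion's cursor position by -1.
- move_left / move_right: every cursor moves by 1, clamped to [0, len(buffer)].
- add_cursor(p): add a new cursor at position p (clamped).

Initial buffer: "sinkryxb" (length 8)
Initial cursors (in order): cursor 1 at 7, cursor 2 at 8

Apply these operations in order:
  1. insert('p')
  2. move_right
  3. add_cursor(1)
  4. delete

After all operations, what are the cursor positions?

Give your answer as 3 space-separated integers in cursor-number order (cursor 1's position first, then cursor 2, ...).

After op 1 (insert('p')): buffer="sinkryxpbp" (len 10), cursors c1@8 c2@10, authorship .......1.2
After op 2 (move_right): buffer="sinkryxpbp" (len 10), cursors c1@9 c2@10, authorship .......1.2
After op 3 (add_cursor(1)): buffer="sinkryxpbp" (len 10), cursors c3@1 c1@9 c2@10, authorship .......1.2
After op 4 (delete): buffer="inkryxp" (len 7), cursors c3@0 c1@7 c2@7, authorship ......1

Answer: 7 7 0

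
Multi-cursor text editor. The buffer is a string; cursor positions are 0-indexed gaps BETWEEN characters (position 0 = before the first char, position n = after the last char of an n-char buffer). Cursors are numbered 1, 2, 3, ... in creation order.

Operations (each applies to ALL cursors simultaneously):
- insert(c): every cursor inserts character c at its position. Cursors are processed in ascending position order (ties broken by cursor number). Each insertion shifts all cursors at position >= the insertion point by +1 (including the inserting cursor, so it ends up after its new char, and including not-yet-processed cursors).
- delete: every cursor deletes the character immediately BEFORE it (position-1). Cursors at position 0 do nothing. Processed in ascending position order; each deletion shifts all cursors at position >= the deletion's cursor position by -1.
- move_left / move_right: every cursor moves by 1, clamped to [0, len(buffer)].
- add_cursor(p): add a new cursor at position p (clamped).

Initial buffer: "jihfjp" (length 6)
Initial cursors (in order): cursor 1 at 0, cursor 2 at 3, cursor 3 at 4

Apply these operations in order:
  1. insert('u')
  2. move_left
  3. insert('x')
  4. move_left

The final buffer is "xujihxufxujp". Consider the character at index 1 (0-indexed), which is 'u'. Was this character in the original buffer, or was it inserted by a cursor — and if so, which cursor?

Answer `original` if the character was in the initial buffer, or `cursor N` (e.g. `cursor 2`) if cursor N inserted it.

Answer: cursor 1

Derivation:
After op 1 (insert('u')): buffer="ujihufujp" (len 9), cursors c1@1 c2@5 c3@7, authorship 1...2.3..
After op 2 (move_left): buffer="ujihufujp" (len 9), cursors c1@0 c2@4 c3@6, authorship 1...2.3..
After op 3 (insert('x')): buffer="xujihxufxujp" (len 12), cursors c1@1 c2@6 c3@9, authorship 11...22.33..
After op 4 (move_left): buffer="xujihxufxujp" (len 12), cursors c1@0 c2@5 c3@8, authorship 11...22.33..
Authorship (.=original, N=cursor N): 1 1 . . . 2 2 . 3 3 . .
Index 1: author = 1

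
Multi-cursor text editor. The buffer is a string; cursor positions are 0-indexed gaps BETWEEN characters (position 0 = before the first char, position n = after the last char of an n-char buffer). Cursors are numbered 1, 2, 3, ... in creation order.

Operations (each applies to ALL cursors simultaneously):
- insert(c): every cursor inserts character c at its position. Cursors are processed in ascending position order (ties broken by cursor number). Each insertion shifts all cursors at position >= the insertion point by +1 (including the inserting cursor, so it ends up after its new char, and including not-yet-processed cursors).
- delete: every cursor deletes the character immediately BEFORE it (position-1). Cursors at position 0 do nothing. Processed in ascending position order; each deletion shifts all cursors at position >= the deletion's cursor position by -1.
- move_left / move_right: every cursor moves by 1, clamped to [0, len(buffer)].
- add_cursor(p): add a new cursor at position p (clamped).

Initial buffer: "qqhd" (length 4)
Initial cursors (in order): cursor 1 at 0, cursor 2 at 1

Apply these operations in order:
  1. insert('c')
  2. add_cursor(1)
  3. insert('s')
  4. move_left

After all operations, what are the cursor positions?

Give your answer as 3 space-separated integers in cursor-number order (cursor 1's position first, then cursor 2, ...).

Answer: 2 5 2

Derivation:
After op 1 (insert('c')): buffer="cqcqhd" (len 6), cursors c1@1 c2@3, authorship 1.2...
After op 2 (add_cursor(1)): buffer="cqcqhd" (len 6), cursors c1@1 c3@1 c2@3, authorship 1.2...
After op 3 (insert('s')): buffer="cssqcsqhd" (len 9), cursors c1@3 c3@3 c2@6, authorship 113.22...
After op 4 (move_left): buffer="cssqcsqhd" (len 9), cursors c1@2 c3@2 c2@5, authorship 113.22...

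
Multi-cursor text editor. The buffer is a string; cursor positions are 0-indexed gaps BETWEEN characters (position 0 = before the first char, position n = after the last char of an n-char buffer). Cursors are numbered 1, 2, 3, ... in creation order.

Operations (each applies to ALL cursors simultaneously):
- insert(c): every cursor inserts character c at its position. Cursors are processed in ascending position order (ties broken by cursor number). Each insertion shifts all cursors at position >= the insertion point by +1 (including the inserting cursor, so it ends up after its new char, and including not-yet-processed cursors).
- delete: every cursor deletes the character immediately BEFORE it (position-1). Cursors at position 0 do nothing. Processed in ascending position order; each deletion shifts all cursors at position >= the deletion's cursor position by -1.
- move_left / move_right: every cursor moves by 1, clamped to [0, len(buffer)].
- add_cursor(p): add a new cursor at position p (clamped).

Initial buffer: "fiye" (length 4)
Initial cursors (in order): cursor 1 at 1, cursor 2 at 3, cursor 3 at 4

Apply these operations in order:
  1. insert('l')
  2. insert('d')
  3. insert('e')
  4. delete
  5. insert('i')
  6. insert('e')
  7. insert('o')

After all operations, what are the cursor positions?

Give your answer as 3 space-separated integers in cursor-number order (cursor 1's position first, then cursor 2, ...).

After op 1 (insert('l')): buffer="fliylel" (len 7), cursors c1@2 c2@5 c3@7, authorship .1..2.3
After op 2 (insert('d')): buffer="fldiyldeld" (len 10), cursors c1@3 c2@7 c3@10, authorship .11..22.33
After op 3 (insert('e')): buffer="fldeiyldeelde" (len 13), cursors c1@4 c2@9 c3@13, authorship .111..222.333
After op 4 (delete): buffer="fldiyldeld" (len 10), cursors c1@3 c2@7 c3@10, authorship .11..22.33
After op 5 (insert('i')): buffer="fldiiyldieldi" (len 13), cursors c1@4 c2@9 c3@13, authorship .111..222.333
After op 6 (insert('e')): buffer="fldieiyldieeldie" (len 16), cursors c1@5 c2@11 c3@16, authorship .1111..2222.3333
After op 7 (insert('o')): buffer="fldieoiyldieoeldieo" (len 19), cursors c1@6 c2@13 c3@19, authorship .11111..22222.33333

Answer: 6 13 19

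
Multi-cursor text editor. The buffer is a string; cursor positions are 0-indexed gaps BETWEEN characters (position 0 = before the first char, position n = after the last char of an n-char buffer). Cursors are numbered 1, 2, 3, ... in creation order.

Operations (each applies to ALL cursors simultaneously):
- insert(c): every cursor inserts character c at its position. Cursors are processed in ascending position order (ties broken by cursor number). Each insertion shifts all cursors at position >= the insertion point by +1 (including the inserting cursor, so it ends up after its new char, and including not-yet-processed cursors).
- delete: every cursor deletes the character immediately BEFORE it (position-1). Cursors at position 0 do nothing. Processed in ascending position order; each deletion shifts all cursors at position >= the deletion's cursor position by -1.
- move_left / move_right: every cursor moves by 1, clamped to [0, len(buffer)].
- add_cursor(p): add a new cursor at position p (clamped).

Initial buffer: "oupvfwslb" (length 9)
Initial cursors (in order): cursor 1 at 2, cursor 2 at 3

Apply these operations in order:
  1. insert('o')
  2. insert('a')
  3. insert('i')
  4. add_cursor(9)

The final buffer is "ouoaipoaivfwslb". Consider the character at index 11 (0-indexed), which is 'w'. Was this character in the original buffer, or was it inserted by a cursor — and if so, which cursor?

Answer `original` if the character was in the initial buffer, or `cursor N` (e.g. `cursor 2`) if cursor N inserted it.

After op 1 (insert('o')): buffer="ouopovfwslb" (len 11), cursors c1@3 c2@5, authorship ..1.2......
After op 2 (insert('a')): buffer="ouoapoavfwslb" (len 13), cursors c1@4 c2@7, authorship ..11.22......
After op 3 (insert('i')): buffer="ouoaipoaivfwslb" (len 15), cursors c1@5 c2@9, authorship ..111.222......
After op 4 (add_cursor(9)): buffer="ouoaipoaivfwslb" (len 15), cursors c1@5 c2@9 c3@9, authorship ..111.222......
Authorship (.=original, N=cursor N): . . 1 1 1 . 2 2 2 . . . . . .
Index 11: author = original

Answer: original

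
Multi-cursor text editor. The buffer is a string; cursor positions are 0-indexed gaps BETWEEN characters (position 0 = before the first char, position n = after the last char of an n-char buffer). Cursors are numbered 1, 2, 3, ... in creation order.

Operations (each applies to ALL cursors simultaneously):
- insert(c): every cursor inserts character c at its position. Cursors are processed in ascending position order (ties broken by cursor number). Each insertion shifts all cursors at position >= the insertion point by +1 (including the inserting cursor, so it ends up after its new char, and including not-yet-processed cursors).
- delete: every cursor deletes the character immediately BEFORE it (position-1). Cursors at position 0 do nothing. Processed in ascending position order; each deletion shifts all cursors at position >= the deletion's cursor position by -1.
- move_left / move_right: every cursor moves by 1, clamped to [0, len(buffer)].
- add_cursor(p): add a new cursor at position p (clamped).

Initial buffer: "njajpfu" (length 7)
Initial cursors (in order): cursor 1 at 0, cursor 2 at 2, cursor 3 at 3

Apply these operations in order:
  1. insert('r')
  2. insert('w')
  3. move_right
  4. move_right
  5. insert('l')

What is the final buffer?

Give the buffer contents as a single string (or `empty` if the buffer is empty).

Answer: rwnjlrwarlwjplfu

Derivation:
After op 1 (insert('r')): buffer="rnjrarjpfu" (len 10), cursors c1@1 c2@4 c3@6, authorship 1..2.3....
After op 2 (insert('w')): buffer="rwnjrwarwjpfu" (len 13), cursors c1@2 c2@6 c3@9, authorship 11..22.33....
After op 3 (move_right): buffer="rwnjrwarwjpfu" (len 13), cursors c1@3 c2@7 c3@10, authorship 11..22.33....
After op 4 (move_right): buffer="rwnjrwarwjpfu" (len 13), cursors c1@4 c2@8 c3@11, authorship 11..22.33....
After op 5 (insert('l')): buffer="rwnjlrwarlwjplfu" (len 16), cursors c1@5 c2@10 c3@14, authorship 11..122.323..3..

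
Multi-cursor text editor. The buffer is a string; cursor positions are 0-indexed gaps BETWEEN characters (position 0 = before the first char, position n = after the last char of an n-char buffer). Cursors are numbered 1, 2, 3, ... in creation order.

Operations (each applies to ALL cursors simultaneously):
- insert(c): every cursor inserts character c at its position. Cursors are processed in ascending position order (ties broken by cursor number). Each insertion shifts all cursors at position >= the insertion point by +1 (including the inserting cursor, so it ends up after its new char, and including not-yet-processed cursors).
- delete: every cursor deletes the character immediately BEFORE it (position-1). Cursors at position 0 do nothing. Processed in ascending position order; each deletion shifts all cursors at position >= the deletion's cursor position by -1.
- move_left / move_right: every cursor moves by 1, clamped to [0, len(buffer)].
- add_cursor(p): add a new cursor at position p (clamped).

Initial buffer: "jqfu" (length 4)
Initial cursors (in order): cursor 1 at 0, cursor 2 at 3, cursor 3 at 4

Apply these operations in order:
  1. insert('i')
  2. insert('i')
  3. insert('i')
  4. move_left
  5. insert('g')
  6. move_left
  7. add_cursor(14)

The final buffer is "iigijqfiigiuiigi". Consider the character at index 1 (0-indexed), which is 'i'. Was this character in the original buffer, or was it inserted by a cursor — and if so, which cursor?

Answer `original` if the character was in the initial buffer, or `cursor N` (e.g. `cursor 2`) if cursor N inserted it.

After op 1 (insert('i')): buffer="ijqfiui" (len 7), cursors c1@1 c2@5 c3@7, authorship 1...2.3
After op 2 (insert('i')): buffer="iijqfiiuii" (len 10), cursors c1@2 c2@7 c3@10, authorship 11...22.33
After op 3 (insert('i')): buffer="iiijqfiiiuiii" (len 13), cursors c1@3 c2@9 c3@13, authorship 111...222.333
After op 4 (move_left): buffer="iiijqfiiiuiii" (len 13), cursors c1@2 c2@8 c3@12, authorship 111...222.333
After op 5 (insert('g')): buffer="iigijqfiigiuiigi" (len 16), cursors c1@3 c2@10 c3@15, authorship 1111...2222.3333
After op 6 (move_left): buffer="iigijqfiigiuiigi" (len 16), cursors c1@2 c2@9 c3@14, authorship 1111...2222.3333
After op 7 (add_cursor(14)): buffer="iigijqfiigiuiigi" (len 16), cursors c1@2 c2@9 c3@14 c4@14, authorship 1111...2222.3333
Authorship (.=original, N=cursor N): 1 1 1 1 . . . 2 2 2 2 . 3 3 3 3
Index 1: author = 1

Answer: cursor 1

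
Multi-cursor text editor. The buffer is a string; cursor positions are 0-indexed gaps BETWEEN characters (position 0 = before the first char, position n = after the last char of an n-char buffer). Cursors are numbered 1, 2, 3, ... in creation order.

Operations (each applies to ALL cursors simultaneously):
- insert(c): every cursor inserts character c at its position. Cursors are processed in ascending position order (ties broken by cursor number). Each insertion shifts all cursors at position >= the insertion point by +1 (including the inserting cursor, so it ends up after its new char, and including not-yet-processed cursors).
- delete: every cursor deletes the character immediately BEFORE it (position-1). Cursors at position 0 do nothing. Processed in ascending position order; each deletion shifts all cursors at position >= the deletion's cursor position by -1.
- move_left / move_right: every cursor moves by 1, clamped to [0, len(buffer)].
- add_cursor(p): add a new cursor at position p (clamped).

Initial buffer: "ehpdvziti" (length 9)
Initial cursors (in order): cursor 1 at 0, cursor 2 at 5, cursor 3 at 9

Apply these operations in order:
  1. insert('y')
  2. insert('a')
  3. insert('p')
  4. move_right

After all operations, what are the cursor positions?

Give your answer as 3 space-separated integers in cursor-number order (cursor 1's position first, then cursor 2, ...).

Answer: 4 12 18

Derivation:
After op 1 (insert('y')): buffer="yehpdvyzitiy" (len 12), cursors c1@1 c2@7 c3@12, authorship 1.....2....3
After op 2 (insert('a')): buffer="yaehpdvyazitiya" (len 15), cursors c1@2 c2@9 c3@15, authorship 11.....22....33
After op 3 (insert('p')): buffer="yapehpdvyapzitiyap" (len 18), cursors c1@3 c2@11 c3@18, authorship 111.....222....333
After op 4 (move_right): buffer="yapehpdvyapzitiyap" (len 18), cursors c1@4 c2@12 c3@18, authorship 111.....222....333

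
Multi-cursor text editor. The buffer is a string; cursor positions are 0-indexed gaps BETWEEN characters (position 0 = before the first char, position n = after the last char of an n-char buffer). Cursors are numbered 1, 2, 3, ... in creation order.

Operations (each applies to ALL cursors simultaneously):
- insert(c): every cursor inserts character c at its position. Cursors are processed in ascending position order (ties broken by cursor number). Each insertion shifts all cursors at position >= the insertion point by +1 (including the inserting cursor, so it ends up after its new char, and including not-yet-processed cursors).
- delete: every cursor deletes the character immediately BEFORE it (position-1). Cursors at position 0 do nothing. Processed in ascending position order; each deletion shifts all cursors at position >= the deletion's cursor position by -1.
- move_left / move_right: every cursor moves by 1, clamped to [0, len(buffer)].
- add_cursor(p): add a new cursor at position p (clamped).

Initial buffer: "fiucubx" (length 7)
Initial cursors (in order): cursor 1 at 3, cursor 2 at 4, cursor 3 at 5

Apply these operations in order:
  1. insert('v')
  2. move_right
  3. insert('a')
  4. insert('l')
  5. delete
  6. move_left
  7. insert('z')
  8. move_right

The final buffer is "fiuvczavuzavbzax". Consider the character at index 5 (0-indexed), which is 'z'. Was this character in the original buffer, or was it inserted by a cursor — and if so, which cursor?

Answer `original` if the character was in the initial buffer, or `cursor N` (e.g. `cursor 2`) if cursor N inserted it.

After op 1 (insert('v')): buffer="fiuvcvuvbx" (len 10), cursors c1@4 c2@6 c3@8, authorship ...1.2.3..
After op 2 (move_right): buffer="fiuvcvuvbx" (len 10), cursors c1@5 c2@7 c3@9, authorship ...1.2.3..
After op 3 (insert('a')): buffer="fiuvcavuavbax" (len 13), cursors c1@6 c2@9 c3@12, authorship ...1.12.23.3.
After op 4 (insert('l')): buffer="fiuvcalvualvbalx" (len 16), cursors c1@7 c2@11 c3@15, authorship ...1.112.223.33.
After op 5 (delete): buffer="fiuvcavuavbax" (len 13), cursors c1@6 c2@9 c3@12, authorship ...1.12.23.3.
After op 6 (move_left): buffer="fiuvcavuavbax" (len 13), cursors c1@5 c2@8 c3@11, authorship ...1.12.23.3.
After op 7 (insert('z')): buffer="fiuvczavuzavbzax" (len 16), cursors c1@6 c2@10 c3@14, authorship ...1.112.223.33.
After op 8 (move_right): buffer="fiuvczavuzavbzax" (len 16), cursors c1@7 c2@11 c3@15, authorship ...1.112.223.33.
Authorship (.=original, N=cursor N): . . . 1 . 1 1 2 . 2 2 3 . 3 3 .
Index 5: author = 1

Answer: cursor 1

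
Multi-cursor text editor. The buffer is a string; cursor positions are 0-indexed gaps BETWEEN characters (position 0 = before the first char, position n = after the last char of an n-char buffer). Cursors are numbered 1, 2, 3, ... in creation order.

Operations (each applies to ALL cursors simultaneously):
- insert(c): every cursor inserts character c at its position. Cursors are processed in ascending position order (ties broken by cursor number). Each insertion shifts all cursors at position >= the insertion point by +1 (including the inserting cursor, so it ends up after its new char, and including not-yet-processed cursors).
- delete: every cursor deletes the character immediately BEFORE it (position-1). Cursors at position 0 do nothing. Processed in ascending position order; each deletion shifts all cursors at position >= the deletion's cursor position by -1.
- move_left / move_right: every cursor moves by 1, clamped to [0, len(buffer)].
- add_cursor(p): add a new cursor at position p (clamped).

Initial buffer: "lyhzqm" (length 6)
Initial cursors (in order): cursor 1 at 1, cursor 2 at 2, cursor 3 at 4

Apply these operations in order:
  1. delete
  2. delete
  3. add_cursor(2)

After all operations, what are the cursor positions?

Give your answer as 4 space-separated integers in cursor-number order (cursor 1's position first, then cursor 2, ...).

After op 1 (delete): buffer="hqm" (len 3), cursors c1@0 c2@0 c3@1, authorship ...
After op 2 (delete): buffer="qm" (len 2), cursors c1@0 c2@0 c3@0, authorship ..
After op 3 (add_cursor(2)): buffer="qm" (len 2), cursors c1@0 c2@0 c3@0 c4@2, authorship ..

Answer: 0 0 0 2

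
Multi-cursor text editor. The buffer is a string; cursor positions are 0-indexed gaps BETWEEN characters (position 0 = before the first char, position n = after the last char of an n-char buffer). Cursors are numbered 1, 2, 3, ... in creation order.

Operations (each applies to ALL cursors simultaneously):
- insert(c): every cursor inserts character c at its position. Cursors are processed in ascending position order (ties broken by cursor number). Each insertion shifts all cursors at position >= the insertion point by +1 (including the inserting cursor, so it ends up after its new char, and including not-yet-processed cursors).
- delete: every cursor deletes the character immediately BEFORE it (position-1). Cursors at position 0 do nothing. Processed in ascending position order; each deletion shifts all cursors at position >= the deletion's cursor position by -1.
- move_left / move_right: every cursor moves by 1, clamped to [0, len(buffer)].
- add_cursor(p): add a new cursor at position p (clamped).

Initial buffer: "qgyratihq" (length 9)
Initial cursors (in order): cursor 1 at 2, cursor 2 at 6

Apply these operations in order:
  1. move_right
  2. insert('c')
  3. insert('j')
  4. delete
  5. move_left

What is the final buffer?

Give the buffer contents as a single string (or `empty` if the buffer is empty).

After op 1 (move_right): buffer="qgyratihq" (len 9), cursors c1@3 c2@7, authorship .........
After op 2 (insert('c')): buffer="qgycratichq" (len 11), cursors c1@4 c2@9, authorship ...1....2..
After op 3 (insert('j')): buffer="qgycjraticjhq" (len 13), cursors c1@5 c2@11, authorship ...11....22..
After op 4 (delete): buffer="qgycratichq" (len 11), cursors c1@4 c2@9, authorship ...1....2..
After op 5 (move_left): buffer="qgycratichq" (len 11), cursors c1@3 c2@8, authorship ...1....2..

Answer: qgycratichq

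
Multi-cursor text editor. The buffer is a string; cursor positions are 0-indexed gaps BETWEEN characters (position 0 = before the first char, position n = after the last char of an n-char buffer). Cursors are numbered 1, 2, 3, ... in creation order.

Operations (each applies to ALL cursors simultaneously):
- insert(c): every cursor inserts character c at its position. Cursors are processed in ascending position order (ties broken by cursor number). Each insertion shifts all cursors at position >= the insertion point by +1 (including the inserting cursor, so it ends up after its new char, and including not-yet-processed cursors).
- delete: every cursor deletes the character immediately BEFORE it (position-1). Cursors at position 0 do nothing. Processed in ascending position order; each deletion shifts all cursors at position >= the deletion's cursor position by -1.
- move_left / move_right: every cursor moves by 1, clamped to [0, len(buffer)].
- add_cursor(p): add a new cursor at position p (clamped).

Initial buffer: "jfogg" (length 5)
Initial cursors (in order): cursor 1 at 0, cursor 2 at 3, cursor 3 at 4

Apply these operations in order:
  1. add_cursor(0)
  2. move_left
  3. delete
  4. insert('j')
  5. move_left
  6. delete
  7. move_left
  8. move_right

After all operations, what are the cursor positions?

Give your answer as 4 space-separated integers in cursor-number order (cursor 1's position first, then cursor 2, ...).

Answer: 1 1 1 1

Derivation:
After op 1 (add_cursor(0)): buffer="jfogg" (len 5), cursors c1@0 c4@0 c2@3 c3@4, authorship .....
After op 2 (move_left): buffer="jfogg" (len 5), cursors c1@0 c4@0 c2@2 c3@3, authorship .....
After op 3 (delete): buffer="jgg" (len 3), cursors c1@0 c4@0 c2@1 c3@1, authorship ...
After op 4 (insert('j')): buffer="jjjjjgg" (len 7), cursors c1@2 c4@2 c2@5 c3@5, authorship 14.23..
After op 5 (move_left): buffer="jjjjjgg" (len 7), cursors c1@1 c4@1 c2@4 c3@4, authorship 14.23..
After op 6 (delete): buffer="jjgg" (len 4), cursors c1@0 c4@0 c2@1 c3@1, authorship 43..
After op 7 (move_left): buffer="jjgg" (len 4), cursors c1@0 c2@0 c3@0 c4@0, authorship 43..
After op 8 (move_right): buffer="jjgg" (len 4), cursors c1@1 c2@1 c3@1 c4@1, authorship 43..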